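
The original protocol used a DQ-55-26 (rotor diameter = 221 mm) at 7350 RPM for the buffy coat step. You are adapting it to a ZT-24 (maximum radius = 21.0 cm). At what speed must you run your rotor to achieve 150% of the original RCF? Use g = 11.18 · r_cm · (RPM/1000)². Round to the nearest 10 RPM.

≈ 6530 RPM

Original rotor: r = 221 mm / 2 = 110.5 mm = 11.05 cm
RCF_original = 11.18 × 11.05 × (7.35)² = 11.18 × 11.05 × 54.0225 ≈ 6,673.9 × g
Target RCF = 1.5 × 6,673.9 ≈ 10,010.8 × g
10,010.8 = 11.18 × 21 × (N/1000)²
(N/1000)² = 10,010.8 / 234.78 = 42.63907
N = 1000 × √42.63907 ≈ 6,529.9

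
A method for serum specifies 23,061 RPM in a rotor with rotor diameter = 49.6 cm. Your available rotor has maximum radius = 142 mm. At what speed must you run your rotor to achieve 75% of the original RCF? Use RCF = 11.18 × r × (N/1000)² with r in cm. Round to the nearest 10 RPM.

Original rotor: r = 49.6 / 2 = 24.8 cm
RCF_original = 11.18 × 24.8 × (23.061)² = 11.18 × 24.8 × 531.809721 ≈ 147,451.7 × g
Target RCF = 0.75 × 147,451.7 ≈ 110,588.8 × g
Your rotor: r = 142 mm = 14.2 cm
110,588.8 = 11.18 × 14.2 × (N/1000)²
(N/1000)² = 110,588.8 / 158.756 = 696.596
N = 1000 × √696.596 ≈ 26,393.1

≈ 26390 RPM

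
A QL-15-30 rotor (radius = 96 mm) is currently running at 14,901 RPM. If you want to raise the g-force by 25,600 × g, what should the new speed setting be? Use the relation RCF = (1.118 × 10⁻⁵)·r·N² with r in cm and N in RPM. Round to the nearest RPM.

21461 RPM

r = 96 mm = 9.6 cm
Current RCF = 1.118 × 10⁻⁵ × 9.6 × (14901)² = 1.118 × 10⁻⁵ × 9.6 × 222,039,801 ≈ 23,831.1 × g
Target RCF = 23,831.1 + 25,600 = 49,431.1 × g
N² = 49,431.1 / (10.7328 × 10⁻⁵) = 460,561,084
N ≈ √460,561,084 ≈ 21,460.7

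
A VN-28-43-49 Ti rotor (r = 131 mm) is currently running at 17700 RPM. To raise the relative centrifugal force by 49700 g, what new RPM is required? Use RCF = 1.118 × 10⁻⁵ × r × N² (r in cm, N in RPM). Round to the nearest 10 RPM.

r = 131 mm = 13.1 cm
Current RCF = 1.118 × 10⁻⁵ × 13.1 × (17700)² = 1.118 × 10⁻⁵ × 13.1 × 313,290,000 ≈ 45,883.8 × g
Target RCF = 45,883.8 + 49,700 = 95,583.8 × g
N² = 95,583.8 / (14.6458 × 10⁻⁵) = 652,636,251
N ≈ √652,636,251 ≈ 25,546.7

≈ 25550 RPM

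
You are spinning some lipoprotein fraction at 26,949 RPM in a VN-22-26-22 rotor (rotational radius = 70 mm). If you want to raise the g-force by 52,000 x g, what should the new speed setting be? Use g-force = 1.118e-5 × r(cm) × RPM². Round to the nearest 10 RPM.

37290 RPM

r = 70 mm = 7.0 cm
Current RCF = 1.118 × 10⁻⁵ × 7 × (26949)² = 1.118 × 10⁻⁵ × 7 × 726,248,601 ≈ 56,836.2 × g
Target RCF = 56,836.2 + 52,000 = 108,836.2 × g
N² = 108,836.2 / (7.826 × 10⁻⁵) = 1,390,700,230
N ≈ √1,390,700,230 ≈ 37,292.1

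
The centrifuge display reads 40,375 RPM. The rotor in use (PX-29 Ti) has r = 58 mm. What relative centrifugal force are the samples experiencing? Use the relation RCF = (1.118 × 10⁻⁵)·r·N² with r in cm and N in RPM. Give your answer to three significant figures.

≈ 106000 × g

r = 58 mm = 5.8 cm
RCF = 1.118 × 10⁻⁵ × r × N²
RCF = 1.118 × 10⁻⁵ × 5.8 × (40375)² = 1.118 × 10⁻⁵ × 5.8 × 1,630,140,625 ≈ 105,704.8 × g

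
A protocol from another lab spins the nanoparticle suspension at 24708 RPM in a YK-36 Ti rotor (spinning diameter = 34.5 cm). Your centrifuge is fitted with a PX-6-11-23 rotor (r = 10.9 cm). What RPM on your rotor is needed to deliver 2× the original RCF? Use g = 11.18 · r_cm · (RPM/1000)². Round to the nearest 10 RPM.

Original rotor: r = 34.5 / 2 = 17.25 cm
RCF_original = 11.18 × 17.25 × (24.708)² = 11.18 × 17.25 × 610.485264 ≈ 117,735.1 × g
Target RCF = 2 × 117,735.1 ≈ 235,470.2 × g
235,470.2 = 11.18 × 10.9 × (N/1000)²
(N/1000)² = 235,470.2 / 121.862 = 1932.269
N = 1000 × √1932.269 ≈ 43,957.6

≈ 43960 RPM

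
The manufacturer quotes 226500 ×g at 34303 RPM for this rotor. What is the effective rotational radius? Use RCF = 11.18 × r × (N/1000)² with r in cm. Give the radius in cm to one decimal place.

RCF = 11.18 × r × (N/1000)²
226500 = 11.18 × r × (34.303)²
r = 226500 / (11.18 × 1176.695809) = 226500 / 13155.46 ≈ 17.217 cm

17.2 cm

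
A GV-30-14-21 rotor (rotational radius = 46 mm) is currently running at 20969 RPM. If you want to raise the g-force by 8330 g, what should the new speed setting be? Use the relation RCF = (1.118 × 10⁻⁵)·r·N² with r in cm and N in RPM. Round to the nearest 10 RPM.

24530 RPM

r = 46 mm = 4.6 cm
Current RCF = 1.118 × 10⁻⁵ × 4.6 × (20969)² = 1.118 × 10⁻⁵ × 4.6 × 439,698,961 ≈ 22,612.8 × g
Target RCF = 22,612.8 + 8,330 = 30,942.8 × g
N² = 30,942.8 / (5.1428 × 10⁻⁵) = 601,672,241
N ≈ √601,672,241 ≈ 24,529.0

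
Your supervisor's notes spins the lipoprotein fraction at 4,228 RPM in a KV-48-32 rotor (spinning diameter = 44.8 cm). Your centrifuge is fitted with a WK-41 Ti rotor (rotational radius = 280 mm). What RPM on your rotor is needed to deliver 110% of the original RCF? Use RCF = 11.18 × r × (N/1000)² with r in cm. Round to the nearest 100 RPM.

Original rotor: r = 44.8 / 2 = 22.4 cm
RCF = 11.18 × r × (N/1000)²
RCF_original = 11.18 × 22.4 × (4.228)² = 11.18 × 22.4 × 17.875984 ≈ 4,476.7 × g
Target RCF = 1.1 × 4,476.7 ≈ 4,924.4 × g
Your rotor: r = 280 mm = 28.0 cm
4,924.4 = 11.18 × 28 × (N/1000)²
(N/1000)² = 4,924.4 / 313.04 = 15.7309
N = 1000 × √15.7309 ≈ 3,966.2

4000 RPM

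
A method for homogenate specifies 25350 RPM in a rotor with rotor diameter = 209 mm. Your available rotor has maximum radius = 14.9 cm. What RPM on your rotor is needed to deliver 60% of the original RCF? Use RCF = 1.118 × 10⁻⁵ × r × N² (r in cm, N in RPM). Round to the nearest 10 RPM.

Original rotor: r = 209 mm / 2 = 104.5 mm = 10.45 cm
RCF_original = 1.118 × 10⁻⁵ × 10.45 × (25350)² = 1.118 × 10⁻⁵ × 10.45 × 642,622,500 ≈ 75,078.2 × g
Target RCF = 0.6 × 75,078.2 ≈ 45,046.9 × g
45,046.9 = 1.118 × 10⁻⁵ × 14.9 × N²
N² = 45,046.9 / (16.6582 × 10⁻⁵) = 270,418,773
N ≈ √270,418,773 ≈ 16,444.4

≈ 16440 RPM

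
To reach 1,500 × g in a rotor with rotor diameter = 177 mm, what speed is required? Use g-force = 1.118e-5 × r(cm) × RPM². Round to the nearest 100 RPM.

r = 177 mm / 2 = 88.5 mm = 8.85 cm
RCF = 1.118 × 10⁻⁵ × r × N²
1,500 = 1.118 × 10⁻⁵ × 8.85 × N²
N² = 1,500 / (9.8943 × 10⁻⁵) = 15,160,244
N ≈ √15,160,244 ≈ 3,893.6

≈ 3900 RPM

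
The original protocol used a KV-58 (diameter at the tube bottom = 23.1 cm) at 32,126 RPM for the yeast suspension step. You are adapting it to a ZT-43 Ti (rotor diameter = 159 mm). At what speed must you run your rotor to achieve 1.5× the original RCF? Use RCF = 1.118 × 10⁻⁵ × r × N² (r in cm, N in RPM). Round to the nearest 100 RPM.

≈ 47400 RPM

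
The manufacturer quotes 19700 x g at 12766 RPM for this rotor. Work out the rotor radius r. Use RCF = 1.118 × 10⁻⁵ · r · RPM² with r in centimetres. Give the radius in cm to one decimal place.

RCF = 1.118 × 10⁻⁵ × r × N²
19700 = 1.118 × 10⁻⁵ × r × (12766)²
r = 19700 / (1.118 × 10⁻⁵ × 162,970,756) = 19700 / 1822.013 ≈ 10.812 cm

10.8 cm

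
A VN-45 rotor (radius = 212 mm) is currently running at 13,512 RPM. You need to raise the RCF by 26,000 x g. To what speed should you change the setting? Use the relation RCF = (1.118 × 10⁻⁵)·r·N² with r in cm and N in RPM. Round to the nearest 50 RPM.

r = 212 mm = 21.2 cm
Current RCF = 1.118 × 10⁻⁵ × 21.2 × (13512)² = 1.118 × 10⁻⁵ × 21.2 × 182,574,144 ≈ 43,273 × g
Target RCF = 43,273 + 26,000 = 69,273 × g
N² = 69,273 / (23.7016 × 10⁻⁵) = 292,271,408
N ≈ √292,271,408 ≈ 17,095.9

N₂ ≈ 17100 RPM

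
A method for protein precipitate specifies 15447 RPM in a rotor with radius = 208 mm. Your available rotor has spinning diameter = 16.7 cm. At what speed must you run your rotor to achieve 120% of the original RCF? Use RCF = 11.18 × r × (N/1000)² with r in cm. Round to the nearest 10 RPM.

Original rotor: r = 208 mm = 20.8 cm
RCF = 11.18 × r × (N/1000)²
RCF_original = 11.18 × 20.8 × (15.447)² = 11.18 × 20.8 × 238.609809 ≈ 55,487.3 × g
Target RCF = 1.2 × 55,487.3 ≈ 66,584.8 × g
Your rotor: r = 16.7 / 2 = 8.35 cm
66,584.8 = 11.18 × 8.35 × (N/1000)²
(N/1000)² = 66,584.8 / 93.353 = 713.2583
N = 1000 × √713.2583 ≈ 26,706.9

26710 RPM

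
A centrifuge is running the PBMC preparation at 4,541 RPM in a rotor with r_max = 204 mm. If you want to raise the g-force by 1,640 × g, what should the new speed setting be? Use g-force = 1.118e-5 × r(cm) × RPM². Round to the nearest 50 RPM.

5250 RPM

r = 204 mm = 20.4 cm
Current RCF = 1.118 × 10⁻⁵ × 20.4 × (4541)² = 1.118 × 10⁻⁵ × 20.4 × 20,620,681 ≈ 4,703 × g
Target RCF = 4,703 + 1,640 = 6,343 × g
N² = 6,343 / (22.8072 × 10⁻⁵) = 27,811,393
N ≈ √27,811,393 ≈ 5,273.7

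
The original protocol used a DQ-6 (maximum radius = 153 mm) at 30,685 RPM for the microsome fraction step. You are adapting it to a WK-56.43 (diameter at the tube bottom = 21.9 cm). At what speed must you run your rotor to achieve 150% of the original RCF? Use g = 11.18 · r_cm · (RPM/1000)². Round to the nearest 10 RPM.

44420 RPM

Original rotor: r = 153 mm = 15.3 cm
RCF_original = 11.18 × 15.3 × (30.685)² = 11.18 × 15.3 × 941.569225 ≈ 161,059.2 × g
Target RCF = 1.5 × 161,059.2 ≈ 241,588.8 × g
Your rotor: r = 21.9 / 2 = 10.95 cm
241,588.8 = 11.18 × 10.95 × (N/1000)²
(N/1000)² = 241,588.8 / 122.421 = 1973.426
N = 1000 × √1973.426 ≈ 44,423.3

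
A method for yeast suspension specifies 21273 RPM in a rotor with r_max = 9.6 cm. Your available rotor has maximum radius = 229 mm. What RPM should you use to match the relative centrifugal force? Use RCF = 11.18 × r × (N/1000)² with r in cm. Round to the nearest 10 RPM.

RCF = 11.18 × r × (N/1000)²
RCF_original = 11.18 × 9.6 × (21.273)² = 11.18 × 9.6 × 452.540529 ≈ 48,570.3 × g
Your rotor: r = 229 mm = 22.9 cm
48,570.3 = 11.18 × 22.9 × (N/1000)²
(N/1000)² = 48,570.3 / 256.022 = 189.7114
N = 1000 × √189.7114 ≈ 13,773.6

13770 RPM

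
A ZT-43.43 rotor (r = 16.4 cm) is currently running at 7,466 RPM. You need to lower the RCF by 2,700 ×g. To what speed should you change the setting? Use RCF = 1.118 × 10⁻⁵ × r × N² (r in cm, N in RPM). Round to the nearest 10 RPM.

6400 RPM

Current RCF = 1.118 × 10⁻⁵ × 16.4 × (7466)² = 1.118 × 10⁻⁵ × 16.4 × 55,741,156 ≈ 10,220.3 × g
Target RCF = 10,220.3 − 2,700 = 7,520.3 × g
N² = 7,520.3 / (18.3352 × 10⁻⁵) = 41,015,642
N ≈ √41,015,642 ≈ 6,404.3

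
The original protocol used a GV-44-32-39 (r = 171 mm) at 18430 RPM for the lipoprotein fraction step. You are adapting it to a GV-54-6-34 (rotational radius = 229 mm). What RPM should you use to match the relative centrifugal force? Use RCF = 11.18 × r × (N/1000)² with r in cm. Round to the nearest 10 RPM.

Original rotor: r = 171 mm = 17.1 cm
RCF_original = 11.18 × 17.1 × (18.43)² = 11.18 × 17.1 × 339.6649 ≈ 64,936.5 × g
Your rotor: r = 229 mm = 22.9 cm
64,936.5 = 11.18 × 22.9 × (N/1000)²
(N/1000)² = 64,936.5 / 256.022 = 253.6364
N = 1000 × √253.6364 ≈ 15,926.0

≈ 15930 RPM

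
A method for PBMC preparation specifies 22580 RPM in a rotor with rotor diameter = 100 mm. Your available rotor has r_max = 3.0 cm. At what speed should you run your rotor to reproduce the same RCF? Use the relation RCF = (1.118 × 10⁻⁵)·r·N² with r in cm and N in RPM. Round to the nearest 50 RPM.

29150 RPM

Original rotor: r = 100 mm / 2 = 50 mm = 5 cm
RCF_original = 1.118 × 10⁻⁵ × 5 × (22580)² = 1.118 × 10⁻⁵ × 5 × 509,856,400 ≈ 28,501 × g
28,501 = 1.118 × 10⁻⁵ × 3 × N²
N² = 28,501 / (3.354 × 10⁻⁵) = 849,761,479
N ≈ √849,761,479 ≈ 29,150.7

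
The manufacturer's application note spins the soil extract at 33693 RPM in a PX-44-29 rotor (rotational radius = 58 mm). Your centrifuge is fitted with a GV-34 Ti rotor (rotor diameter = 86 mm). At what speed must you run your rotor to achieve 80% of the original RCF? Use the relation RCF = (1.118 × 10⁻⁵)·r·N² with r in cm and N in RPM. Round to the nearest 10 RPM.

35000 RPM

Original rotor: r = 58 mm = 5.8 cm
RCF_original = 1.118 × 10⁻⁵ × 5.8 × (33693)² = 1.118 × 10⁻⁵ × 5.8 × 1,135,218,249 ≈ 73,612.1 × g
Target RCF = 0.8 × 73,612.1 ≈ 58,889.7 × g
Your rotor: r = 86 mm / 2 = 43 mm = 4.3 cm
58,889.7 = 1.118 × 10⁻⁵ × 4.3 × N²
N² = 58,889.7 / (4.8074 × 10⁻⁵) = 1,224,980,239
N ≈ √1,224,980,239 ≈ 34,999.7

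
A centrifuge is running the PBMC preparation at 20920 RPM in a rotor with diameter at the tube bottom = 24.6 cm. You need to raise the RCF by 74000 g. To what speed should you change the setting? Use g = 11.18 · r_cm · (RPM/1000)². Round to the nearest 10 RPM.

N₂ ≈ 31240 RPM

r = 24.6 / 2 = 12.3 cm
Current RCF = 11.18 × 12.3 × (20.92)² = 11.18 × 12.3 × 437.6464 ≈ 60,182.5 × g
Target RCF = 60,182.5 + 74,000 = 134,182.5 × g
(N/1000)² = 134,182.5 / 137.514 = 975.7734
N = 1000 × √975.7734 ≈ 31,237.4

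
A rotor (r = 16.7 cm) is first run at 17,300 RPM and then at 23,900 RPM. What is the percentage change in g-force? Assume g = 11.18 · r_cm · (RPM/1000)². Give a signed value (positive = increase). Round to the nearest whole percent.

+91%

RCF ∝ N², so the ratio is (23900/17300)² = (1.381503)² = 1.9086.
Change = 1.9086 − 1 = +0.9086 → +90.9%.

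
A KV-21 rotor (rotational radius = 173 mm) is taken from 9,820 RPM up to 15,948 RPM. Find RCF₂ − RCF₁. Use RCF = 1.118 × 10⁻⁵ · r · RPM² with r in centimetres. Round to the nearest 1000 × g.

31000 ×g

r = 173 mm = 17.3 cm
RCF₁ = 1.118 × 10⁻⁵ × 17.3 × (9820)² = 1.118 × 10⁻⁵ × 17.3 × 96,432,400 ≈ 18,651.4 × g
RCF₂ = 1.118 × 10⁻⁵ × 17.3 × (15948)² = 1.118 × 10⁻⁵ × 17.3 × 254,338,704 ≈ 49,192.7 × g
Increase = 49,192.7 − 18,651.4 = 30,541.3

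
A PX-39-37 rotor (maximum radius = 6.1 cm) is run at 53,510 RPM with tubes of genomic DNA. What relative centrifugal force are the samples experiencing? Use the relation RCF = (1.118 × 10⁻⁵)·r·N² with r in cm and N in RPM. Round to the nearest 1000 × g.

≈ 195000 x g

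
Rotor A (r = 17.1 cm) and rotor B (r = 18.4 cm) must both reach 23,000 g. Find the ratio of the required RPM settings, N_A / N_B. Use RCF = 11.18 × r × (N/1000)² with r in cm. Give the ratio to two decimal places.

At fixed RCF, N ∝ 1/√r, so N_A/N_B = √(r_B/r_A) = √(18.4/17.1) = √1.076023 = 1.0373.

1.04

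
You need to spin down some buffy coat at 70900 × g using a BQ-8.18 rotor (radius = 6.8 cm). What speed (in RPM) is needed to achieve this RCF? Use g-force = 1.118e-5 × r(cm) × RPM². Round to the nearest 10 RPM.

≈ 30540 RPM

70,900 = 1.118 × 10⁻⁵ × 6.8 × N²
N² = 70,900 / (7.6024 × 10⁻⁵) = 932,600,232
N ≈ √932,600,232 ≈ 30,538.5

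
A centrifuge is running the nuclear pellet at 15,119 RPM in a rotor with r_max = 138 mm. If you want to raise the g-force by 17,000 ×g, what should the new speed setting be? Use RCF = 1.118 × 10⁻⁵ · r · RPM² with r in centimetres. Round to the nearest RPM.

18406 RPM

r = 138 mm = 13.8 cm
Current RCF = 1.118 × 10⁻⁵ × 13.8 × (15119)² = 1.118 × 10⁻⁵ × 13.8 × 228,584,161 ≈ 35,266.9 × g
Target RCF = 35,266.9 + 17,000 = 52,266.9 × g
N² = 52,266.9 / (15.4284 × 10⁻⁵) = 338,770,709
N ≈ √338,770,709 ≈ 18,405.7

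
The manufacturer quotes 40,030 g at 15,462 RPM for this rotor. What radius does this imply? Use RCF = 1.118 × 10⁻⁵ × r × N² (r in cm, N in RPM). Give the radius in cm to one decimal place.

r ≈ 15.0 cm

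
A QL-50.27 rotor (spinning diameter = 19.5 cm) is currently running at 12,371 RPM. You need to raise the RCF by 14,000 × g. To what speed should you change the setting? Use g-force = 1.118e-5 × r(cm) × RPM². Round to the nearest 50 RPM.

16800 RPM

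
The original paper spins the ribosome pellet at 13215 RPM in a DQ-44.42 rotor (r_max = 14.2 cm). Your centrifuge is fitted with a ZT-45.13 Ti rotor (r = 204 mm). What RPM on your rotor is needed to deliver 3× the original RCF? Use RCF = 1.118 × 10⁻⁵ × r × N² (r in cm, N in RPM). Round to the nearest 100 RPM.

RCF_original = 1.118 × 10⁻⁵ × 14.2 × (13215)² = 1.118 × 10⁻⁵ × 14.2 × 174,636,225 ≈ 27,724.5 × g
Target RCF = 3 × 27,724.5 ≈ 83,173.5 × g
Your rotor: r = 204 mm = 20.4 cm
83,173.5 = 1.118 × 10⁻⁵ × 20.4 × N²
N² = 83,173.5 / (22.8072 × 10⁻⁵) = 364,680,890
N ≈ √364,680,890 ≈ 19,096.6

19100 RPM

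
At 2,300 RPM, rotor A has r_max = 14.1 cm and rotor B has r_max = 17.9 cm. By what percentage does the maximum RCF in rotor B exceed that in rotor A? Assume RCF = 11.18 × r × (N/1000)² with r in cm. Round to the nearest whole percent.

At equal RPM, RCF scales linearly with r: ratio = 17.9 / 14.1 = 1.2695.
So rotor B delivers 27.0% more g-force.

27%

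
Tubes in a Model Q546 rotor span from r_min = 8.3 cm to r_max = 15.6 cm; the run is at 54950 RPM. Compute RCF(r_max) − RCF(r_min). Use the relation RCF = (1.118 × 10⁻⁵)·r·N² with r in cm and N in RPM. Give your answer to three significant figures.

ΔRCF ≈ 246000 × g

RCF_max = 1.118 × 10⁻⁵ × 15.6 × (54950)² = 1.118 × 10⁻⁵ × 15.6 × 3,019,502,500 ≈ 526,625.4 × g
RCF_min = 1.118 × 10⁻⁵ × 8.3 × (54950)² = 1.118 × 10⁻⁵ × 8.3 × 3,019,502,500 ≈ 280,191.7 × g
ΔRCF = 526,625.4 − 280,191.7 = 246,433.7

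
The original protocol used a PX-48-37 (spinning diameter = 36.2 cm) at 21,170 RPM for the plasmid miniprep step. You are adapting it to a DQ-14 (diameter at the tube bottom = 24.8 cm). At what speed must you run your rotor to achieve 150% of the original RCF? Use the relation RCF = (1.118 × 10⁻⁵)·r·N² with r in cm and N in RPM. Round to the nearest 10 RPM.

31330 RPM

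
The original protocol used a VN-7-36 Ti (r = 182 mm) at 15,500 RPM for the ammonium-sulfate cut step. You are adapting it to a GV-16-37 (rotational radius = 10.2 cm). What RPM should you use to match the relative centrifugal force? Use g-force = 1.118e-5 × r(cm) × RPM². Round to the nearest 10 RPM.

Original rotor: r = 182 mm = 18.2 cm
RCF_original = 1.118 × 10⁻⁵ × 18.2 × (15500)² = 1.118 × 10⁻⁵ × 18.2 × 240,250,000 ≈ 48,885.1 × g
48,885.1 = 1.118 × 10⁻⁵ × 10.2 × N²
N² = 48,885.1 / (11.4036 × 10⁻⁵) = 428,681,294
N ≈ √428,681,294 ≈ 20,704.6

≈ 20700 RPM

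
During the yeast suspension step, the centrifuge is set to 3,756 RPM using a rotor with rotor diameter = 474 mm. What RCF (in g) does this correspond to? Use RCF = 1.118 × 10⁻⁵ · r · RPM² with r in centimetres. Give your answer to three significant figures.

≈ 3740 g

r = 474 mm / 2 = 237 mm = 23.7 cm
RCF = 1.118 × 10⁻⁵ × 23.7 × (3756)² = 1.118 × 10⁻⁵ × 23.7 × 14,107,536 ≈ 3,738 × g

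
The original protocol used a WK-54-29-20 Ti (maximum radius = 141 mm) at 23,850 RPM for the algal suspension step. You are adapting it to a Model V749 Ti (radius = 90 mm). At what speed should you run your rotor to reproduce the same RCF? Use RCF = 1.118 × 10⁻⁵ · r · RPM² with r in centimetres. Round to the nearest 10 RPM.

≈ 29850 RPM

Original rotor: r = 141 mm = 14.1 cm
RCF_original = 1.118 × 10⁻⁵ × 14.1 × (23850)² = 1.118 × 10⁻⁵ × 14.1 × 568,822,500 ≈ 89,668 × g
Your rotor: r = 90 mm = 9.0 cm
89,668 = 1.118 × 10⁻⁵ × 9 × N²
N² = 89,668 / (10.062 × 10⁻⁵) = 891,154,840
N ≈ √891,154,840 ≈ 29,852.2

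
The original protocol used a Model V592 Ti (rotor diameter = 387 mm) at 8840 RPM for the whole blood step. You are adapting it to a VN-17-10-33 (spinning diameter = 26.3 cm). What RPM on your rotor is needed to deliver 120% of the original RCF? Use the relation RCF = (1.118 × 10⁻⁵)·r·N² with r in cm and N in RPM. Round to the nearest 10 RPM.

Original rotor: r = 387 mm / 2 = 193.5 mm = 19.35 cm
RCF = 1.118 × 10⁻⁵ × r × N²
RCF_original = 1.118 × 10⁻⁵ × 19.35 × (8840)² = 1.118 × 10⁻⁵ × 19.35 × 78,145,600 ≈ 16,905.5 × g
Target RCF = 1.2 × 16,905.5 ≈ 20,286.6 × g
Your rotor: r = 26.3 / 2 = 13.15 cm
20,286.6 = 1.118 × 10⁻⁵ × 13.15 × N²
N² = 20,286.6 / (14.7017 × 10⁻⁵) = 137,988,124
N ≈ √137,988,124 ≈ 11,746.8

11750 RPM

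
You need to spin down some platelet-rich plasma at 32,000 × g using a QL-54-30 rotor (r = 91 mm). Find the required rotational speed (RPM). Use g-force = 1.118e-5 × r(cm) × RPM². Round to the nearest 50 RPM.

r = 91 mm = 9.1 cm
32,000 = 1.118 × 10⁻⁵ × 9.1 × N²
N² = 32,000 / (10.1738 × 10⁻⁵) = 314,533,409
N ≈ √314,533,409 ≈ 17,735.1

N ≈ 17750 RPM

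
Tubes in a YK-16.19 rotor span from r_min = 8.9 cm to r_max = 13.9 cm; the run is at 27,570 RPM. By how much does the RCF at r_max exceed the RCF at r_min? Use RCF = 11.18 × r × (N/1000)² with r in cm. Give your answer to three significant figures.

ΔRCF = 11.18 × (r_max − r_min) × (N/1000)² = 11.18 × 5.0 × 760.1049 ≈ 42,489.9

ΔRCF ≈ 42500 ×g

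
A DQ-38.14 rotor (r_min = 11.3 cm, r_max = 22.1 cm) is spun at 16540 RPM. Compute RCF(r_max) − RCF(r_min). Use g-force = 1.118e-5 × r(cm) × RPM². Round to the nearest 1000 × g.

ΔRCF = 1.118 × 10⁻⁵ × (r_max − r_min) × N² = 1.118 × 10⁻⁵ × 10.8 × 273,571,600 ≈ 33,032.1

ΔRCF ≈ 33000 x g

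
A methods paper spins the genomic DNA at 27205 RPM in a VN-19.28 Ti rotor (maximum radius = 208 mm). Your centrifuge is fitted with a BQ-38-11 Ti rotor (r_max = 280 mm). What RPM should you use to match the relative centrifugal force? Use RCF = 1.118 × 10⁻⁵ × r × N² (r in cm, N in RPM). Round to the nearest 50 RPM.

Original rotor: r = 208 mm = 20.8 cm
RCF_original = 1.118 × 10⁻⁵ × 20.8 × (27205)² = 1.118 × 10⁻⁵ × 20.8 × 740,112,025 ≈ 172,108.6 × g
Your rotor: r = 280 mm = 28.0 cm
172,108.6 = 1.118 × 10⁻⁵ × 28 × N²
N² = 172,108.6 / (31.304 × 10⁻⁵) = 549,797,470
N ≈ √549,797,470 ≈ 23,447.8

≈ 23450 RPM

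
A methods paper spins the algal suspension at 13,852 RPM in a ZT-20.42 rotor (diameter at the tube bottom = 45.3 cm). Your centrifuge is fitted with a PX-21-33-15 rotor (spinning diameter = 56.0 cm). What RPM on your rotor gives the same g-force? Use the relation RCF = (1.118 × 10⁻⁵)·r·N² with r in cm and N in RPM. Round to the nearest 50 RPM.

Original rotor: r = 45.3 / 2 = 22.65 cm
RCF = 1.118 × 10⁻⁵ × r × N²
RCF_original = 1.118 × 10⁻⁵ × 22.65 × (13852)² = 1.118 × 10⁻⁵ × 22.65 × 191,877,904 ≈ 48,588.7 × g
Your rotor: r = 56.0 / 2 = 28 cm
48,588.7 = 1.118 × 10⁻⁵ × 28 × N²
N² = 48,588.7 / (31.304 × 10⁻⁵) = 155,215,627
N ≈ √155,215,627 ≈ 12,458.6

≈ 12450 RPM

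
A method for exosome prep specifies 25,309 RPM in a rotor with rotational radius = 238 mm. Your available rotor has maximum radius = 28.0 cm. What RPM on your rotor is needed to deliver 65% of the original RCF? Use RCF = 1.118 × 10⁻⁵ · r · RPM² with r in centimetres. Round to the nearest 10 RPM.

≈ 18810 RPM

Original rotor: r = 238 mm = 23.8 cm
RCF = 1.118 × 10⁻⁵ × r × N²
RCF_original = 1.118 × 10⁻⁵ × 23.8 × (25309)² = 1.118 × 10⁻⁵ × 23.8 × 640,545,481 ≈ 170,438.9 × g
Target RCF = 0.65 × 170,438.9 ≈ 110,785.3 × g
110,785.3 = 1.118 × 10⁻⁵ × 28 × N²
N² = 110,785.3 / (31.304 × 10⁻⁵) = 353,901,418
N ≈ √353,901,418 ≈ 18,812.3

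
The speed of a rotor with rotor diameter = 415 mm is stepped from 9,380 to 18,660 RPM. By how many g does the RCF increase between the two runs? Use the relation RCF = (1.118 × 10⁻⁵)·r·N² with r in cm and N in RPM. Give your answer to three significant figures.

r = 415 mm / 2 = 207.5 mm = 20.75 cm
RCF₁ = 1.118 × 10⁻⁵ × 20.75 × (9380)² = 1.118 × 10⁻⁵ × 20.75 × 87,984,400 ≈ 20,411.1 × g
RCF₂ = 1.118 × 10⁻⁵ × 20.75 × (18660)² = 1.118 × 10⁻⁵ × 20.75 × 348,195,600 ≈ 80,776.2 × g
Increase = 80,776.2 − 20,411.1 = 60,365.1

60400 g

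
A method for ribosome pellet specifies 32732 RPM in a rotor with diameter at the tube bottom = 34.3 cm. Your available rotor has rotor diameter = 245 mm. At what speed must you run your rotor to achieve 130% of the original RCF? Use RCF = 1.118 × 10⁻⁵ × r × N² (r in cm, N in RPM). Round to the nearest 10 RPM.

Original rotor: r = 34.3 / 2 = 17.15 cm
RCF_original = 1.118 × 10⁻⁵ × 17.15 × (32732)² = 1.118 × 10⁻⁵ × 17.15 × 1,071,383,824 ≈ 205,423.9 × g
Target RCF = 1.3 × 205,423.9 ≈ 267,051.1 × g
Your rotor: r = 245 mm / 2 = 122.5 mm = 12.25 cm
267,051.1 = 1.118 × 10⁻⁵ × 12.25 × N²
N² = 267,051.1 / (13.6955 × 10⁻⁵) = 1,949,918,586
N ≈ √1,949,918,586 ≈ 44,157.9

≈ 44160 RPM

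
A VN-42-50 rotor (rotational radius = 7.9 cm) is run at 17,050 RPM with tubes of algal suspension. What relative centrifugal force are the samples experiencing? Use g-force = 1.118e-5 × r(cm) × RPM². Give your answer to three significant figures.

RCF = 1.118 × 10⁻⁵ × r × N²
RCF = 1.118 × 10⁻⁵ × 7.9 × (17050)² = 1.118 × 10⁻⁵ × 7.9 × 290,702,500 ≈ 25,675.4 × g

25700 ×g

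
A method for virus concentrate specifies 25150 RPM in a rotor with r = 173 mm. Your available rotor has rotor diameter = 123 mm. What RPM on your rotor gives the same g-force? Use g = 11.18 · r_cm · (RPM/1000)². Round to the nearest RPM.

Original rotor: r = 173 mm = 17.3 cm
RCF = 11.18 × r × (N/1000)²
RCF_original = 11.18 × 17.3 × (25.15)² = 11.18 × 17.3 × 632.5225 ≈ 122,338.7 × g
Your rotor: r = 123 mm / 2 = 61.5 mm = 6.15 cm
122,338.7 = 11.18 × 6.15 × (N/1000)²
(N/1000)² = 122,338.7 / 68.757 = 1779.291
N = 1000 × √1779.291 ≈ 42,181.6

≈ 42182 RPM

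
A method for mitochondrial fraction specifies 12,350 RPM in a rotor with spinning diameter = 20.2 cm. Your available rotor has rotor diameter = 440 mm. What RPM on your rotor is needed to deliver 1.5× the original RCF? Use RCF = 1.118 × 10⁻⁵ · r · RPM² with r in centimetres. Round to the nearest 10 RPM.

Original rotor: r = 20.2 / 2 = 10.1 cm
RCF_original = 1.118 × 10⁻⁵ × 10.1 × (12350)² = 1.118 × 10⁻⁵ × 10.1 × 152,522,500 ≈ 17,222.5 × g
Target RCF = 1.5 × 17,222.5 ≈ 25,833.8 × g
Your rotor: r = 440 mm / 2 = 220 mm = 22 cm
25,833.8 = 1.118 × 10⁻⁵ × 22 × N²
N² = 25,833.8 / (24.596 × 10⁻⁵) = 105,032,526
N ≈ √105,032,526 ≈ 10,248.5

10250 RPM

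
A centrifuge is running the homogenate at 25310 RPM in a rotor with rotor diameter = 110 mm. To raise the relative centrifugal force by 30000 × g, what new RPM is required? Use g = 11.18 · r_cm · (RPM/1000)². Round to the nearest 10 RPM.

≈ 33590 RPM

r = 110 mm / 2 = 55 mm = 5.5 cm
Current RCF = 11.18 × 5.5 × (25.31)² = 11.18 × 5.5 × 640.5961 ≈ 39,390.3 × g
Target RCF = 39,390.3 + 30,000 = 69,390.3 × g
(N/1000)² = 69,390.3 / 61.49 = 1128.481
N = 1000 × √1128.481 ≈ 33,592.9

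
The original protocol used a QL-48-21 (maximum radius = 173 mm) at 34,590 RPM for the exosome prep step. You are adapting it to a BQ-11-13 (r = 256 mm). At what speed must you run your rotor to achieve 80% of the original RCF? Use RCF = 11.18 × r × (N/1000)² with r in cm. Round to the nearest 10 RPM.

≈ 25430 RPM

Original rotor: r = 173 mm = 17.3 cm
RCF_original = 11.18 × 17.3 × (34.59)² = 11.18 × 17.3 × 1,196.4681 ≈ 231,413.7 × g
Target RCF = 0.8 × 231,413.7 ≈ 185,131 × g
Your rotor: r = 256 mm = 25.6 cm
185,131 = 11.18 × 25.6 × (N/1000)²
(N/1000)² = 185,131 / 286.208 = 646.8408
N = 1000 × √646.8408 ≈ 25,433.1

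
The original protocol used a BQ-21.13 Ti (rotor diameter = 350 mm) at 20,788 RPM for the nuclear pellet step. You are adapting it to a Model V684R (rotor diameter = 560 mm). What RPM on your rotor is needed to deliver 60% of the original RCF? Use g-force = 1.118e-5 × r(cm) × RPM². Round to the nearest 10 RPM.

Original rotor: r = 350 mm / 2 = 175 mm = 17.5 cm
RCF = 1.118 × 10⁻⁵ × r × N²
RCF_original = 1.118 × 10⁻⁵ × 17.5 × (20788)² = 1.118 × 10⁻⁵ × 17.5 × 432,140,944 ≈ 84,548.4 × g
Target RCF = 0.6 × 84,548.4 ≈ 50,729 × g
Your rotor: r = 560 mm / 2 = 280 mm = 28 cm
50,729 = 1.118 × 10⁻⁵ × 28 × N²
N² = 50,729 / (31.304 × 10⁻⁵) = 162,052,773
N ≈ √162,052,773 ≈ 12,730.0

≈ 12730 RPM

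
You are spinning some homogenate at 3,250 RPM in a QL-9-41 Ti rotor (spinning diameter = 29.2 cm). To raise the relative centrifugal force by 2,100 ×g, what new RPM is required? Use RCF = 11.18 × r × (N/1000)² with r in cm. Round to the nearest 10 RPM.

N₂ ≈ 4840 RPM

r = 29.2 / 2 = 14.6 cm
Current RCF = 11.18 × 14.6 × (3.25)² = 11.18 × 14.6 × 10.5625 ≈ 1,724.1 × g
Target RCF = 1,724.1 + 2,100 = 3,824.1 × g
(N/1000)² = 3,824.1 / 163.228 = 23.42797
N = 1000 × √23.42797 ≈ 4,840.2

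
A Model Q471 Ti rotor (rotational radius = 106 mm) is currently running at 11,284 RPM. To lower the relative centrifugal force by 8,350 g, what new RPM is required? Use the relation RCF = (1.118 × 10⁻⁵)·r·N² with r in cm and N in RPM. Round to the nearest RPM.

N₂ ≈ 7541 RPM

r = 106 mm = 10.6 cm
Current RCF = 1.118 × 10⁻⁵ × 10.6 × (11284)² = 1.118 × 10⁻⁵ × 10.6 × 127,328,656 ≈ 15,089.5 × g
Target RCF = 15,089.5 − 8,350 = 6,739.5 × g
N² = 6,739.5 / (11.8508 × 10⁻⁵) = 56,869,578
N ≈ √56,869,578 ≈ 7,541.2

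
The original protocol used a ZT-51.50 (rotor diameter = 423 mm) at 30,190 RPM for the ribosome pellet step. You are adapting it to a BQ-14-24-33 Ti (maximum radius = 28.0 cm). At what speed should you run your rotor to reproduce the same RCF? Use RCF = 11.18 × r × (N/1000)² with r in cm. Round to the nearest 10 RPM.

Original rotor: r = 423 mm / 2 = 211.5 mm = 21.15 cm
RCF = 11.18 × r × (N/1000)²
RCF_original = 11.18 × 21.15 × (30.19)² = 11.18 × 21.15 × 911.4361 ≈ 215,515.4 × g
215,515.4 = 11.18 × 28 × (N/1000)²
(N/1000)² = 215,515.4 / 313.04 = 688.4596
N = 1000 × √688.4596 ≈ 26,238.5

≈ 26240 RPM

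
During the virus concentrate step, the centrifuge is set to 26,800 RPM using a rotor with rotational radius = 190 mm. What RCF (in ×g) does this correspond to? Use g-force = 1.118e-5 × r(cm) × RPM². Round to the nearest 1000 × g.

r = 190 mm = 19.0 cm
RCF = 1.118 × 10⁻⁵ × 19 × (26800)² = 1.118 × 10⁻⁵ × 19 × 718,240,000 ≈ 152,568.5 × g

≈ 153000 ×g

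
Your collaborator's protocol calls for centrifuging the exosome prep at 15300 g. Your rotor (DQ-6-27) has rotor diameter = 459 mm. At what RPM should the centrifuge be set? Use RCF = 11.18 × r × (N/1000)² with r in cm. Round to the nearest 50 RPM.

r = 459 mm / 2 = 229.5 mm = 22.95 cm
15,300 = 11.18 × 22.95 × (N/1000)²
(N/1000)² = 15,300 / 256.581 = 59.63029
N = 1000 × √59.63029 ≈ 7,722.1

7700 RPM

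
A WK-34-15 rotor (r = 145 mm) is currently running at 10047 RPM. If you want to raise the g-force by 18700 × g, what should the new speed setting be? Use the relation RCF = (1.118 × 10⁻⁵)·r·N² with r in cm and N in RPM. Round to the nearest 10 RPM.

N₂ ≈ 14710 RPM

r = 145 mm = 14.5 cm
Current RCF = 1.118 × 10⁻⁵ × 14.5 × (10047)² = 1.118 × 10⁻⁵ × 14.5 × 100,942,209 ≈ 16,363.7 × g
Target RCF = 16,363.7 + 18,700 = 35,063.7 × g
N² = 35,063.7 / (16.211 × 10⁻⁵) = 216,295,725
N ≈ √216,295,725 ≈ 14,707.0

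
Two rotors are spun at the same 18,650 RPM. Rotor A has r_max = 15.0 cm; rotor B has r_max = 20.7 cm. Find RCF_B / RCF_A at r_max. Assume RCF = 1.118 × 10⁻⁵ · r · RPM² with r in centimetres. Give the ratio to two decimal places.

1.38

At fixed N, RCF ∝ r, so RCF_B/RCF_A = r_B/r_A = 20.7 / 15.0 = 1.3800.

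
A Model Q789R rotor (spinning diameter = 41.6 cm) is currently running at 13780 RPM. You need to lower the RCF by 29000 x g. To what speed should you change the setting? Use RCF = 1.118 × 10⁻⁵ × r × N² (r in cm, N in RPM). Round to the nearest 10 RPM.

8070 RPM

r = 41.6 / 2 = 20.8 cm
Current RCF = 1.118 × 10⁻⁵ × 20.8 × (13780)² = 1.118 × 10⁻⁵ × 20.8 × 189,888,400 ≈ 44,157.4 × g
Target RCF = 44,157.4 − 29,000 = 15,157.4 × g
N² = 15,157.4 / (23.2544 × 10⁻⁵) = 65,180,783
N ≈ √65,180,783 ≈ 8,073.5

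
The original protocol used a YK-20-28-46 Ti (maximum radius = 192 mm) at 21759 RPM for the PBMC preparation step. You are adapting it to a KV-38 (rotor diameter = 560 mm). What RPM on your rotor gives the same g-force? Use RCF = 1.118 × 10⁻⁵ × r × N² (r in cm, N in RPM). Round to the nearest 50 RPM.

Original rotor: r = 192 mm = 19.2 cm
RCF_original = 1.118 × 10⁻⁵ × 19.2 × (21759)² = 1.118 × 10⁻⁵ × 19.2 × 473,454,081 ≈ 101,629.8 × g
Your rotor: r = 560 mm / 2 = 280 mm = 28 cm
101,629.8 = 1.118 × 10⁻⁵ × 28 × N²
N² = 101,629.8 / (31.304 × 10⁻⁵) = 324,654,357
N ≈ √324,654,357 ≈ 18,018.2

≈ 18000 RPM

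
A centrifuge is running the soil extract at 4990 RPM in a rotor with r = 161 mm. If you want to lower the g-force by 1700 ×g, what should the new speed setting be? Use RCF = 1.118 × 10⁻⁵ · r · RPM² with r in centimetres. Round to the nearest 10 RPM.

r = 161 mm = 16.1 cm
Current RCF = 1.118 × 10⁻⁵ × 16.1 × (4990)² = 1.118 × 10⁻⁵ × 16.1 × 24,900,100 ≈ 4,482 × g
Target RCF = 4,482 − 1,700 = 2,782 × g
N² = 2,782 / (17.9998 × 10⁻⁵) = 15,455,727
N ≈ √15,455,727 ≈ 3,931.4

N₂ ≈ 3930 RPM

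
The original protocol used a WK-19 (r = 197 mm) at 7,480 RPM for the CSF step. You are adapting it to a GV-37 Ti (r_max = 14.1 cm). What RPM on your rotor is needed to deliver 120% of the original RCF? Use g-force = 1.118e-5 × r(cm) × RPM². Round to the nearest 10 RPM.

≈ 9690 RPM

Original rotor: r = 197 mm = 19.7 cm
RCF = 1.118 × 10⁻⁵ × r × N²
RCF_original = 1.118 × 10⁻⁵ × 19.7 × (7480)² = 1.118 × 10⁻⁵ × 19.7 × 55,950,400 ≈ 12,322.9 × g
Target RCF = 1.2 × 12,322.9 ≈ 14,787.5 × g
14,787.5 = 1.118 × 10⁻⁵ × 14.1 × N²
N² = 14,787.5 / (15.7638 × 10⁻⁵) = 93,806,696
N ≈ √93,806,696 ≈ 9,685.4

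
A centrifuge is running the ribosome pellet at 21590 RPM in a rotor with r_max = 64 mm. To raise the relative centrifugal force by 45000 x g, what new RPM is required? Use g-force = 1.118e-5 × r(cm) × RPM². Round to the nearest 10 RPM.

r = 64 mm = 6.4 cm
Current RCF = 1.118 × 10⁻⁵ × 6.4 × (21590)² = 1.118 × 10⁻⁵ × 6.4 × 466,128,100 ≈ 33,352.4 × g
Target RCF = 33,352.4 + 45,000 = 78,352.4 × g
N² = 78,352.4 / (7.1552 × 10⁻⁵) = 1,095,041,369
N ≈ √1,095,041,369 ≈ 33,091.4

≈ 33090 RPM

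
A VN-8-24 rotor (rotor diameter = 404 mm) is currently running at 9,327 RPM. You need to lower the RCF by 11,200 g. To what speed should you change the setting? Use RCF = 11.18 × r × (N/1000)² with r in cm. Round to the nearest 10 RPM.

r = 404 mm / 2 = 202 mm = 20.2 cm
Current RCF = 11.18 × 20.2 × (9.327)² = 11.18 × 20.2 × 86.992929 ≈ 19,646.1 × g
Target RCF = 19,646.1 − 11,200 = 8,446.1 × g
(N/1000)² = 8,446.1 / 225.836 = 37.39926
N = 1000 × √37.39926 ≈ 6,115.5

≈ 6120 RPM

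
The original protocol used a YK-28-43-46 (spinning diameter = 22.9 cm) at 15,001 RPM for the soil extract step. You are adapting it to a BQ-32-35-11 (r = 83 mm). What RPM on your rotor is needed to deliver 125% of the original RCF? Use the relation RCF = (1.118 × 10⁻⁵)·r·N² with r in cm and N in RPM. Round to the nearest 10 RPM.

≈ 19700 RPM

Original rotor: r = 22.9 / 2 = 11.45 cm
RCF_original = 1.118 × 10⁻⁵ × 11.45 × (15001)² = 1.118 × 10⁻⁵ × 11.45 × 225,030,001 ≈ 28,806.3 × g
Target RCF = 1.25 × 28,806.3 ≈ 36,007.9 × g
Your rotor: r = 83 mm = 8.3 cm
36,007.9 = 1.118 × 10⁻⁵ × 8.3 × N²
N² = 36,007.9 / (9.2794 × 10⁻⁵) = 388,041,253
N ≈ √388,041,253 ≈ 19,698.8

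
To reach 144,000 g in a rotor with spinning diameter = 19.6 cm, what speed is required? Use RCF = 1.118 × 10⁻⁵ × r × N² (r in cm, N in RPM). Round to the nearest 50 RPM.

r = 19.6 / 2 = 9.8 cm
RCF = 1.118 × 10⁻⁵ × r × N²
144,000 = 1.118 × 10⁻⁵ × 9.8 × N²
N² = 144,000 / (10.9564 × 10⁻⁵) = 1,314,300,318
N ≈ √1,314,300,318 ≈ 36,253.3

N ≈ 36250 RPM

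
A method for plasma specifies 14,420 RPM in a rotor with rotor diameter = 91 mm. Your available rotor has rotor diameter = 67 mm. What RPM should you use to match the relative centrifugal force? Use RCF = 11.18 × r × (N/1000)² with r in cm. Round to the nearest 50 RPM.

16800 RPM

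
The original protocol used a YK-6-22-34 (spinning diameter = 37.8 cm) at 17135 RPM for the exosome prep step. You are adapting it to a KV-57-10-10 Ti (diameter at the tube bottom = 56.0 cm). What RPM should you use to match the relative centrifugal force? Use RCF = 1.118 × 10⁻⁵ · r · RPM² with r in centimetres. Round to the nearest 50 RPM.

Original rotor: r = 37.8 / 2 = 18.9 cm
RCF_original = 1.118 × 10⁻⁵ × 18.9 × (17135)² = 1.118 × 10⁻⁵ × 18.9 × 293,608,225 ≈ 62,040 × g
Your rotor: r = 56.0 / 2 = 28 cm
62,040 = 1.118 × 10⁻⁵ × 28 × N²
N² = 62,040 / (31.304 × 10⁻⁵) = 198,185,535
N ≈ √198,185,535 ≈ 14,077.8

≈ 14100 RPM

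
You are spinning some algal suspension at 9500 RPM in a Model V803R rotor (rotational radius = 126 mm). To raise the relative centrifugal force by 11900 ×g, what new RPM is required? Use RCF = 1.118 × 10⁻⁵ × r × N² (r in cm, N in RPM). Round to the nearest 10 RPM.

≈ 13220 RPM

r = 126 mm = 12.6 cm
Current RCF = 1.118 × 10⁻⁵ × 12.6 × (9500)² = 1.118 × 10⁻⁵ × 12.6 × 90,250,000 ≈ 12,713.3 × g
Target RCF = 12,713.3 + 11,900 = 24,613.3 × g
N² = 24,613.3 / (14.0868 × 10⁻⁵) = 174,725,985
N ≈ √174,725,985 ≈ 13,218.4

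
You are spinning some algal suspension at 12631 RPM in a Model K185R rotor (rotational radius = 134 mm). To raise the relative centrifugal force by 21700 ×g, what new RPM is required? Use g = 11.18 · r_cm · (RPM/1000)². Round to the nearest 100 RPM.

17400 RPM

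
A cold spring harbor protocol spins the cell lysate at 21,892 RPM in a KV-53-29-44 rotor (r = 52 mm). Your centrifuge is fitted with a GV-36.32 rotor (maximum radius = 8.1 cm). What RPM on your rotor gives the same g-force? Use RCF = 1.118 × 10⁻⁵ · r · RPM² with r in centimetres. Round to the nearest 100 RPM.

17500 RPM

Original rotor: r = 52 mm = 5.2 cm
RCF = 1.118 × 10⁻⁵ × r × N²
RCF_original = 1.118 × 10⁻⁵ × 5.2 × (21892)² = 1.118 × 10⁻⁵ × 5.2 × 479,259,664 ≈ 27,862.2 × g
27,862.2 = 1.118 × 10⁻⁵ × 8.1 × N²
N² = 27,862.2 / (9.0558 × 10⁻⁵) = 307,672,431
N ≈ √307,672,431 ≈ 17,540.6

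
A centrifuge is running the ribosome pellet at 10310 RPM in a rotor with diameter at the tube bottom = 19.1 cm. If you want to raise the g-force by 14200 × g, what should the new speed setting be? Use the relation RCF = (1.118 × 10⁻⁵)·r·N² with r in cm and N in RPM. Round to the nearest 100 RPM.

r = 19.1 / 2 = 9.55 cm
Current RCF = 1.118 × 10⁻⁵ × 9.55 × (10310)² = 1.118 × 10⁻⁵ × 9.55 × 106,296,100 ≈ 11,349.1 × g
Target RCF = 11,349.1 + 14,200 = 25,549.1 × g
N² = 25,549.1 / (10.6769 × 10⁻⁵) = 239,293,241
N ≈ √239,293,241 ≈ 15,469.1

N₂ ≈ 15500 RPM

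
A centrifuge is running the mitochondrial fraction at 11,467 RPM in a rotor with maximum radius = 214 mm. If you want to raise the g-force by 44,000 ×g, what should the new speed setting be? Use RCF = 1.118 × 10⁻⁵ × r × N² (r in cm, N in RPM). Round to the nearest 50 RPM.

r = 214 mm = 21.4 cm
Current RCF = 1.118 × 10⁻⁵ × 21.4 × (11467)² = 1.118 × 10⁻⁵ × 21.4 × 131,492,089 ≈ 31,459.7 × g
Target RCF = 31,459.7 + 44,000 = 75,459.7 × g
N² = 75,459.7 / (23.9252 × 10⁻⁵) = 315,398,408
N ≈ √315,398,408 ≈ 17,759.5

N₂ ≈ 17750 RPM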